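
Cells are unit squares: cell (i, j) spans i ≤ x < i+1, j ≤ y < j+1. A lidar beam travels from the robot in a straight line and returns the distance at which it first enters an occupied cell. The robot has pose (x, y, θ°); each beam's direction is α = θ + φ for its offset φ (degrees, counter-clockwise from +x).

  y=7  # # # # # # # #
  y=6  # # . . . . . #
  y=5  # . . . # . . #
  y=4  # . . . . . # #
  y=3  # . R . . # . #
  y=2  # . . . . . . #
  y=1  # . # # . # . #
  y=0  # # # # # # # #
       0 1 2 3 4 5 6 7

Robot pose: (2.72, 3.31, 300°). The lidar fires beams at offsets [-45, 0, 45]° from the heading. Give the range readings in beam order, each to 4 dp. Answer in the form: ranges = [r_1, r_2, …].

ranges = [1.3562, 1.5127, 4.4310]

beam 1: φ=-45°, α=255°
  dir = (cos 255°, sin 255°) = (-0.2588, -0.9659); from cell (2,3)
  next x-line at t=2.7819, next y-line at t=0.3209; Δt_x=3.8637, Δt_y=1.0353
    y: enter (2,2) at t=0.3209
    y: enter (2,1) at t=1.3562 ← occupied
  → r_1 = 1.3562
beam 2: φ=0°, α=300°
  dir = (cos 300°, sin 300°) = (0.5000, -0.8660); from cell (2,3)
  next x-line at t=0.5600, next y-line at t=0.3580; Δt_x=2.0000, Δt_y=1.1547
    y: enter (2,2) at t=0.3580
    x: enter (3,2) at t=0.5600
    y: enter (3,1) at t=1.5127 ← occupied
  → r_2 = 1.5127
beam 3: φ=45°, α=345°
  dir = (cos 345°, sin 345°) = (0.9659, -0.2588); from cell (2,3)
  next x-line at t=0.2899, next y-line at t=1.1977; Δt_x=1.0353, Δt_y=3.8637
    x: enter (3,3) at t=0.2899
    y: enter (3,2) at t=1.1977
    x: enter (4,2) at t=1.3252
    x: enter (5,2) at t=2.3604
    x: enter (6,2) at t=3.3957
    x: enter (7,2) at t=4.4310 ← occupied
  → r_3 = 4.4310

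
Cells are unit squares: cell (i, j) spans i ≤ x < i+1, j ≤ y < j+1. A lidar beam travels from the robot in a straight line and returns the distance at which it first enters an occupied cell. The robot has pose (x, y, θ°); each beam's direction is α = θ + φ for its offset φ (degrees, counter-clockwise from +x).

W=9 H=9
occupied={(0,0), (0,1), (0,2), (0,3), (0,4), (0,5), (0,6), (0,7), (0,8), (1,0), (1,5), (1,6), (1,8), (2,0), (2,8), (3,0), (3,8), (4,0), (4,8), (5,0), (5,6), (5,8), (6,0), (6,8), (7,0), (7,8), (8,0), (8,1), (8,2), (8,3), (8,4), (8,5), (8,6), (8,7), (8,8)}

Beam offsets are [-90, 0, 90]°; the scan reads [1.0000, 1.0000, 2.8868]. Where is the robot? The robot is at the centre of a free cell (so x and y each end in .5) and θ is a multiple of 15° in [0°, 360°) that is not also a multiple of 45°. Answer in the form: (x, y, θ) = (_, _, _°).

The pose lattice has 46·16 = 736 candidates. Test each by forward raycasting.
  (4.5, 5.5, 60°): beam 1 = 4.0415 ≠ 1.0000 ✗
  (3.5, 6.5, 285°): beam 1 = 1.5529 ≠ 1.0000 ✗
  (6.5, 4.5, 150°): beam 1 = 3.0000 ≠ 1.0000 ✗
  (7.5, 2.5, 345°): beam 1 = 1.5529 ≠ 1.0000 ✗
  …
  (2.5, 7.5, 240°): r_1=1.0000, r_2=1.0000, r_3=2.8868 — all match ✓
Only this pose fits every beam.

(x, y, θ) = (2.5, 7.5, 240°)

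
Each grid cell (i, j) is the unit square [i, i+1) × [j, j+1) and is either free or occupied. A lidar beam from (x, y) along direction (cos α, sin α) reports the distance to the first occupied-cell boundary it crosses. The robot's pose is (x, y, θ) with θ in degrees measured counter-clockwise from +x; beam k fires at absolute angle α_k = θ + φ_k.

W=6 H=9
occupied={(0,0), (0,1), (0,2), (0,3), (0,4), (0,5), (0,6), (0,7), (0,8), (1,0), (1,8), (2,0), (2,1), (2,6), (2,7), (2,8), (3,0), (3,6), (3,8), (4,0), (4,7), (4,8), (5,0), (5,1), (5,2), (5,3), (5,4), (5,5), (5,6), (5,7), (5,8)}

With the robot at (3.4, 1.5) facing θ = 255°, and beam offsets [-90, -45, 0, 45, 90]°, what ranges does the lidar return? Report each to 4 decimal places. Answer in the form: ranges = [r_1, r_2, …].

ranges = [0.4141, 0.4619, 0.5176, 0.5774, 1.6564]

beam 1: φ=-90°, α=165°
  cosα=-0.9659 sinα=0.2588 | (3,1) | tMaxX 0.4141 tMaxY 1.9319 | tΔX 1.0353 tΔY 3.8637
    t=0.4141 [x] (2,1) — stop
  → r_1 = 0.4141
beam 2: φ=-45°, α=210°
  cosα=-0.8660 sinα=-0.5000 | (3,1) | tMaxX 0.4619 tMaxY 1.0000 | tΔX 1.1547 tΔY 2.0000
    t=0.4619 [x] (2,1) — stop
  → r_2 = 0.4619
beam 3: φ=0°, α=255°
  cosα=-0.2588 sinα=-0.9659 | (3,1) | tMaxX 1.5455 tMaxY 0.5176 | tΔX 3.8637 tΔY 1.0353
    t=0.5176 [y] (3,0) — stop
  → r_3 = 0.5176
beam 4: φ=45°, α=300°
  cosα=0.5000 sinα=-0.8660 | (3,1) | tMaxX 1.2000 tMaxY 0.5774 | tΔX 2.0000 tΔY 1.1547
    t=0.5774 [y] (3,0) — stop
  → r_4 = 0.5774
beam 5: φ=90°, α=345°
  cosα=0.9659 sinα=-0.2588 | (3,1) | tMaxX 0.6212 tMaxY 1.9319 | tΔX 1.0353 tΔY 3.8637
    t=0.6212 [x] (4,1)
    t=1.6564 [x] (5,1) — stop
  → r_5 = 1.6564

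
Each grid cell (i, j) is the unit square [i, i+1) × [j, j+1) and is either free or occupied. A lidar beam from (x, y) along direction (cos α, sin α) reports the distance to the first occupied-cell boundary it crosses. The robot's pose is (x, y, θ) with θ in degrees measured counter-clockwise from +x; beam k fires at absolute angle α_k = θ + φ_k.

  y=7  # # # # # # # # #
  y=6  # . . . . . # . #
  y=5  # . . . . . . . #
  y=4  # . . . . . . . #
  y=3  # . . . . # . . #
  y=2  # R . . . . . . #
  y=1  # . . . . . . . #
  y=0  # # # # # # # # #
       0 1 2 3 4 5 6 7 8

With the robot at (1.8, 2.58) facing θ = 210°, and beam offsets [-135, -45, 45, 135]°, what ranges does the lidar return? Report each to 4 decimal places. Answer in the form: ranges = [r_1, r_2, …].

ranges = [4.5759, 0.8282, 1.6357, 6.1047]

beam 1: φ=-135°, α=75°
  cosα=0.2588 sinα=0.9659 | (1,2) | tMaxX 0.7727 tMaxY 0.4348 | tΔX 3.8637 tΔY 1.0353
    t=0.4348 [y] (1,3)
    t=0.7727 [x] (2,3)
    t=1.4701 [y] (2,4)
    t=2.5054 [y] (2,5)
    t=3.5406 [y] (2,6)
    t=4.5759 [y] (2,7) — stop
  → r_1 = 4.5759
beam 2: φ=-45°, α=165°
  cosα=-0.9659 sinα=0.2588 | (1,2) | tMaxX 0.8282 tMaxY 1.6228 | tΔX 1.0353 tΔY 3.8637
    t=0.8282 [x] (0,2) — stop
  → r_2 = 0.8282
beam 3: φ=45°, α=255°
  cosα=-0.2588 sinα=-0.9659 | (1,2) | tMaxX 3.0910 tMaxY 0.6005 | tΔX 3.8637 tΔY 1.0353
    t=0.6005 [y] (1,1)
    t=1.6357 [y] (1,0) — stop
  → r_3 = 1.6357
beam 4: φ=135°, α=345°
  cosα=0.9659 sinα=-0.2588 | (1,2) | tMaxX 0.2071 tMaxY 2.2409 | tΔX 1.0353 tΔY 3.8637
    t=0.2071 [x] (2,2)
    t=1.2423 [x] (3,2)
    t=2.2409 [y] (3,1)
    t=2.2776 [x] (4,1)
    t=3.3129 [x] (5,1)
    t=4.3482 [x] (6,1)
    t=5.3834 [x] (7,1)
    t=6.1047 [y] (7,0) — stop
  → r_4 = 6.1047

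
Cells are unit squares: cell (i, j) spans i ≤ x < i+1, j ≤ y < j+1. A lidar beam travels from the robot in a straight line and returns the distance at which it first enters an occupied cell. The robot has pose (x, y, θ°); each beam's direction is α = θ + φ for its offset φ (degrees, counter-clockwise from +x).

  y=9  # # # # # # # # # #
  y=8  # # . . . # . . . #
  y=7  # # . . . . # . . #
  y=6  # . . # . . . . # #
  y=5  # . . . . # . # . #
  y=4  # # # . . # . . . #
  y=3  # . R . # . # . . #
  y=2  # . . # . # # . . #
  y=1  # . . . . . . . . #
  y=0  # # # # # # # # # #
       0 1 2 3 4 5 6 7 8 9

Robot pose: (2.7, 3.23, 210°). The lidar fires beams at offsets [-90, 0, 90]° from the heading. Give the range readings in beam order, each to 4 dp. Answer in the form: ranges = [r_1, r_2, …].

beam 1: φ=-90°, α=120°
  direction (-0.5000, 0.8660); cell (2,3); t to first gridline: x 1.4000, y 0.8891 (then +2.0000 / +1.1547)
    (2,4) via y @ 0.8891  # hit
  → r_1 = 0.8891
beam 2: φ=0°, α=210°
  direction (-0.8660, -0.5000); cell (2,3); t to first gridline: x 0.8083, y 0.4600 (then +1.1547 / +2.0000)
    (2,2) via y @ 0.4600
    (1,2) via x @ 0.8083
    (0,2) via x @ 1.9630  # hit
  → r_2 = 1.9630
beam 3: φ=90°, α=300°
  direction (0.5000, -0.8660); cell (2,3); t to first gridline: x 0.6000, y 0.2656 (then +2.0000 / +1.1547)
    (2,2) via y @ 0.2656
    (3,2) via x @ 0.6000  # hit
  → r_3 = 0.6000

ranges = [0.8891, 1.9630, 0.6000]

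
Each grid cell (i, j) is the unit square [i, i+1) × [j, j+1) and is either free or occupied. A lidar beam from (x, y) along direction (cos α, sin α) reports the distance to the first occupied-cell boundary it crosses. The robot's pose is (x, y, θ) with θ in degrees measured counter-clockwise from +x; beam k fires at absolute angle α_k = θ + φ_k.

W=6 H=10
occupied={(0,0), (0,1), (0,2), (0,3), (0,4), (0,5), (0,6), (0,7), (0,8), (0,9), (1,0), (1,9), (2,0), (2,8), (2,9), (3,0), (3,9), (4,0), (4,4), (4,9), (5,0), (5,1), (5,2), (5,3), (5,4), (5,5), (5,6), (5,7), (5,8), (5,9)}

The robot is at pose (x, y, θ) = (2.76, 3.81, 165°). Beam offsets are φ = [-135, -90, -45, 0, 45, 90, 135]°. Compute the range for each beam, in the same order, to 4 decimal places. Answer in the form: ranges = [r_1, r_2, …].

ranges = [1.4318, 5.3731, 3.5200, 1.8221, 2.0323, 2.9091, 3.2447]

beam 1: φ=-135°, α=30°
  dir = (cos 30°, sin 30°) = (0.8660, 0.5000); from cell (2,3)
  next x-line at t=0.2771, next y-line at t=0.3800; Δt_x=1.1547, Δt_y=2.0000
    x: enter (3,3) at t=0.2771
    y: enter (3,4) at t=0.3800
    x: enter (4,4) at t=1.4318 ← occupied
  → r_1 = 1.4318
beam 2: φ=-90°, α=75°
  dir = (cos 75°, sin 75°) = (0.2588, 0.9659); from cell (2,3)
  next x-line at t=0.9273, next y-line at t=0.1967; Δt_x=3.8637, Δt_y=1.0353
    y: enter (2,4) at t=0.1967
    x: enter (3,4) at t=0.9273
    y: enter (3,5) at t=1.2320
    y: enter (3,6) at t=2.2673
    y: enter (3,7) at t=3.3025
    y: enter (3,8) at t=4.3378
    x: enter (4,8) at t=4.7910
    y: enter (4,9) at t=5.3731 ← occupied
  → r_2 = 5.3731
beam 3: φ=-45°, α=120°
  dir = (cos 120°, sin 120°) = (-0.5000, 0.8660); from cell (2,3)
  next x-line at t=1.5200, next y-line at t=0.2194; Δt_x=2.0000, Δt_y=1.1547
    y: enter (2,4) at t=0.2194
    y: enter (2,5) at t=1.3741
    x: enter (1,5) at t=1.5200
    y: enter (1,6) at t=2.5288
    x: enter (0,6) at t=3.5200 ← occupied
  → r_3 = 3.5200
beam 4: φ=0°, α=165°
  dir = (cos 165°, sin 165°) = (-0.9659, 0.2588); from cell (2,3)
  next x-line at t=0.7868, next y-line at t=0.7341; Δt_x=1.0353, Δt_y=3.8637
    y: enter (2,4) at t=0.7341
    x: enter (1,4) at t=0.7868
    x: enter (0,4) at t=1.8221 ← occupied
  → r_4 = 1.8221
beam 5: φ=45°, α=210°
  dir = (cos 210°, sin 210°) = (-0.8660, -0.5000); from cell (2,3)
  next x-line at t=0.8776, next y-line at t=1.6200; Δt_x=1.1547, Δt_y=2.0000
    x: enter (1,3) at t=0.8776
    y: enter (1,2) at t=1.6200
    x: enter (0,2) at t=2.0323 ← occupied
  → r_5 = 2.0323
beam 6: φ=90°, α=255°
  dir = (cos 255°, sin 255°) = (-0.2588, -0.9659); from cell (2,3)
  next x-line at t=2.9364, next y-line at t=0.8386; Δt_x=3.8637, Δt_y=1.0353
    y: enter (2,2) at t=0.8386
    y: enter (2,1) at t=1.8738
    y: enter (2,0) at t=2.9091 ← occupied
  → r_6 = 2.9091
beam 7: φ=135°, α=300°
  dir = (cos 300°, sin 300°) = (0.5000, -0.8660); from cell (2,3)
  next x-line at t=0.4800, next y-line at t=0.9353; Δt_x=2.0000, Δt_y=1.1547
    x: enter (3,3) at t=0.4800
    y: enter (3,2) at t=0.9353
    y: enter (3,1) at t=2.0900
    x: enter (4,1) at t=2.4800
    y: enter (4,0) at t=3.2447 ← occupied
  → r_7 = 3.2447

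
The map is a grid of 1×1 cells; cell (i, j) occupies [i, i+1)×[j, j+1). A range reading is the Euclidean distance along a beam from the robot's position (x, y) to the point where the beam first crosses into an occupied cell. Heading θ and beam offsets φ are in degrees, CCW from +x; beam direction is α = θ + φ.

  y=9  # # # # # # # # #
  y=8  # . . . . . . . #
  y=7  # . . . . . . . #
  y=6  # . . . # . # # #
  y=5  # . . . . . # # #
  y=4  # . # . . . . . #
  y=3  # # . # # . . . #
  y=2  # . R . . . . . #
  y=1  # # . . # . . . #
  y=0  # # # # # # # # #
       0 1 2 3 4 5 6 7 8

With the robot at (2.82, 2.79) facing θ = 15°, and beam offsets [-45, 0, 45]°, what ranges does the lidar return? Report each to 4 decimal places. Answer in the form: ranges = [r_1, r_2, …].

ranges = [1.5800, 0.8114, 0.3600]

beam 1: φ=-45°, α=330°
  d=(0.8660,-0.5000)  start (2,2)  tX=0.2078 tY=1.5800  stride 1/|dx|=1.1547 1/|dy|=2.0000
    cross x-line → (3,2), t=0.2078
    cross x-line → (4,2), t=1.3625
    cross y-line → (4,1), t=1.5800 (wall)
  → r_1 = 1.5800
beam 2: φ=0°, α=15°
  d=(0.9659,0.2588)  start (2,2)  tX=0.1863 tY=0.8114  stride 1/|dx|=1.0353 1/|dy|=3.8637
    cross x-line → (3,2), t=0.1863
    cross y-line → (3,3), t=0.8114 (wall)
  → r_2 = 0.8114
beam 3: φ=45°, α=60°
  d=(0.5000,0.8660)  start (2,2)  tX=0.3600 tY=0.2425  stride 1/|dx|=2.0000 1/|dy|=1.1547
    cross y-line → (2,3), t=0.2425
    cross x-line → (3,3), t=0.3600 (wall)
  → r_3 = 0.3600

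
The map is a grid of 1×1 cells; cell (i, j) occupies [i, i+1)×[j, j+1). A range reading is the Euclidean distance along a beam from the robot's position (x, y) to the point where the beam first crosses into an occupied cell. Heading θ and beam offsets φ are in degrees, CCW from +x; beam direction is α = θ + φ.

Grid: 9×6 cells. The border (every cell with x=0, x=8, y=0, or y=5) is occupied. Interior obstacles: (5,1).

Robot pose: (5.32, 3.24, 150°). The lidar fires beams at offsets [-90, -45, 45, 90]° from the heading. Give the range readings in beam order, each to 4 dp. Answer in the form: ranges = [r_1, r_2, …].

beam 1: φ=-90°, α=60°
  cosα=0.5000 sinα=0.8660 | (5,3) | tMaxX 1.3600 tMaxY 0.8776 | tΔX 2.0000 tΔY 1.1547
    t=0.8776 [y] (5,4)
    t=1.3600 [x] (6,4)
    t=2.0323 [y] (6,5) — stop
  → r_1 = 2.0323
beam 2: φ=-45°, α=105°
  cosα=-0.2588 sinα=0.9659 | (5,3) | tMaxX 1.2364 tMaxY 0.7868 | tΔX 3.8637 tΔY 1.0353
    t=0.7868 [y] (5,4)
    t=1.2364 [x] (4,4)
    t=1.8221 [y] (4,5) — stop
  → r_2 = 1.8221
beam 3: φ=45°, α=195°
  cosα=-0.9659 sinα=-0.2588 | (5,3) | tMaxX 0.3313 tMaxY 0.9273 | tΔX 1.0353 tΔY 3.8637
    t=0.3313 [x] (4,3)
    t=0.9273 [y] (4,2)
    t=1.3666 [x] (3,2)
    t=2.4018 [x] (2,2)
    t=3.4371 [x] (1,2)
    t=4.4724 [x] (0,2) — stop
  → r_3 = 4.4724
beam 4: φ=90°, α=240°
  cosα=-0.5000 sinα=-0.8660 | (5,3) | tMaxX 0.6400 tMaxY 0.2771 | tΔX 2.0000 tΔY 1.1547
    t=0.2771 [y] (5,2)
    t=0.6400 [x] (4,2)
    t=1.4318 [y] (4,1)
    t=2.5865 [y] (4,0) — stop
  → r_4 = 2.5865

ranges = [2.0323, 1.8221, 4.4724, 2.5865]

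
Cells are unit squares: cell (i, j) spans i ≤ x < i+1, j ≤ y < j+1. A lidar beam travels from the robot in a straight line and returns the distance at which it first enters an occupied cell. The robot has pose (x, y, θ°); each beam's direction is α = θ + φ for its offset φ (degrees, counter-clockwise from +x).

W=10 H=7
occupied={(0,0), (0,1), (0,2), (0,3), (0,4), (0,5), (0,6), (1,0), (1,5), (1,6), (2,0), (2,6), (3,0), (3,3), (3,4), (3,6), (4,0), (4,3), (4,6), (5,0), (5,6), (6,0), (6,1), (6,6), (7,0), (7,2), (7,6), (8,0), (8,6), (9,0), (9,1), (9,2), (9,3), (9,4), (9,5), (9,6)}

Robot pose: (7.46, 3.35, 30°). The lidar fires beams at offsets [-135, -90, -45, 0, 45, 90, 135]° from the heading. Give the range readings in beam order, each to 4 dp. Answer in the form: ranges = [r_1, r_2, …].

ranges = [0.3623, 0.4041, 1.5943, 1.7782, 2.7435, 3.0600, 3.5821]

beam 1: φ=-135°, α=255°
  dir = (cos 255°, sin 255°) = (-0.2588, -0.9659); from cell (7,3)
  next x-line at t=1.7773, next y-line at t=0.3623; Δt_x=3.8637, Δt_y=1.0353
    y: enter (7,2) at t=0.3623 ← occupied
  → r_1 = 0.3623
beam 2: φ=-90°, α=300°
  dir = (cos 300°, sin 300°) = (0.5000, -0.8660); from cell (7,3)
  next x-line at t=1.0800, next y-line at t=0.4041; Δt_x=2.0000, Δt_y=1.1547
    y: enter (7,2) at t=0.4041 ← occupied
  → r_2 = 0.4041
beam 3: φ=-45°, α=345°
  dir = (cos 345°, sin 345°) = (0.9659, -0.2588); from cell (7,3)
  next x-line at t=0.5590, next y-line at t=1.3523; Δt_x=1.0353, Δt_y=3.8637
    x: enter (8,3) at t=0.5590
    y: enter (8,2) at t=1.3523
    x: enter (9,2) at t=1.5943 ← occupied
  → r_3 = 1.5943
beam 4: φ=0°, α=30°
  dir = (cos 30°, sin 30°) = (0.8660, 0.5000); from cell (7,3)
  next x-line at t=0.6235, next y-line at t=1.3000; Δt_x=1.1547, Δt_y=2.0000
    x: enter (8,3) at t=0.6235
    y: enter (8,4) at t=1.3000
    x: enter (9,4) at t=1.7782 ← occupied
  → r_4 = 1.7782
beam 5: φ=45°, α=75°
  dir = (cos 75°, sin 75°) = (0.2588, 0.9659); from cell (7,3)
  next x-line at t=2.0864, next y-line at t=0.6729; Δt_x=3.8637, Δt_y=1.0353
    y: enter (7,4) at t=0.6729
    y: enter (7,5) at t=1.7082
    x: enter (8,5) at t=2.0864
    y: enter (8,6) at t=2.7435 ← occupied
  → r_5 = 2.7435
beam 6: φ=90°, α=120°
  dir = (cos 120°, sin 120°) = (-0.5000, 0.8660); from cell (7,3)
  next x-line at t=0.9200, next y-line at t=0.7506; Δt_x=2.0000, Δt_y=1.1547
    y: enter (7,4) at t=0.7506
    x: enter (6,4) at t=0.9200
    y: enter (6,5) at t=1.9053
    x: enter (5,5) at t=2.9200
    y: enter (5,6) at t=3.0600 ← occupied
  → r_6 = 3.0600
beam 7: φ=135°, α=165°
  dir = (cos 165°, sin 165°) = (-0.9659, 0.2588); from cell (7,3)
  next x-line at t=0.4762, next y-line at t=2.5114; Δt_x=1.0353, Δt_y=3.8637
    x: enter (6,3) at t=0.4762
    x: enter (5,3) at t=1.5115
    y: enter (5,4) at t=2.5114
    x: enter (4,4) at t=2.5468
    x: enter (3,4) at t=3.5821 ← occupied
  → r_7 = 3.5821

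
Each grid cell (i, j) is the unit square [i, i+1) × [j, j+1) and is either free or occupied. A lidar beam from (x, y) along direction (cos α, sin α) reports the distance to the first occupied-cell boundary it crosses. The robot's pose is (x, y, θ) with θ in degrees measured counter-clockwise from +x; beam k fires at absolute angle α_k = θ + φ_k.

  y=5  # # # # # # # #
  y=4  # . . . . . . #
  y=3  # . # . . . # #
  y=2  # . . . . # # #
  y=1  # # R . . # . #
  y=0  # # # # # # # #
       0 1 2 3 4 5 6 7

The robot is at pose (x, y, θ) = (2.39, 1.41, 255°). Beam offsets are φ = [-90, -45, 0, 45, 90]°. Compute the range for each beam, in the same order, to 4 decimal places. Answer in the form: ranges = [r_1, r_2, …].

ranges = [0.4038, 0.4503, 0.4245, 0.4734, 1.5841]

beam 1: φ=-90°, α=165°
  d=(-0.9659,0.2588)  start (2,1)  tX=0.4038 tY=2.2796  stride 1/|dx|=1.0353 1/|dy|=3.8637
    cross x-line → (1,1), t=0.4038 (wall)
  → r_1 = 0.4038
beam 2: φ=-45°, α=210°
  d=(-0.8660,-0.5000)  start (2,1)  tX=0.4503 tY=0.8200  stride 1/|dx|=1.1547 1/|dy|=2.0000
    cross x-line → (1,1), t=0.4503 (wall)
  → r_2 = 0.4503
beam 3: φ=0°, α=255°
  d=(-0.2588,-0.9659)  start (2,1)  tX=1.5068 tY=0.4245  stride 1/|dx|=3.8637 1/|dy|=1.0353
    cross y-line → (2,0), t=0.4245 (wall)
  → r_3 = 0.4245
beam 4: φ=45°, α=300°
  d=(0.5000,-0.8660)  start (2,1)  tX=1.2200 tY=0.4734  stride 1/|dx|=2.0000 1/|dy|=1.1547
    cross y-line → (2,0), t=0.4734 (wall)
  → r_4 = 0.4734
beam 5: φ=90°, α=345°
  d=(0.9659,-0.2588)  start (2,1)  tX=0.6315 tY=1.5841  stride 1/|dx|=1.0353 1/|dy|=3.8637
    cross x-line → (3,1), t=0.6315
    cross y-line → (3,0), t=1.5841 (wall)
  → r_5 = 1.5841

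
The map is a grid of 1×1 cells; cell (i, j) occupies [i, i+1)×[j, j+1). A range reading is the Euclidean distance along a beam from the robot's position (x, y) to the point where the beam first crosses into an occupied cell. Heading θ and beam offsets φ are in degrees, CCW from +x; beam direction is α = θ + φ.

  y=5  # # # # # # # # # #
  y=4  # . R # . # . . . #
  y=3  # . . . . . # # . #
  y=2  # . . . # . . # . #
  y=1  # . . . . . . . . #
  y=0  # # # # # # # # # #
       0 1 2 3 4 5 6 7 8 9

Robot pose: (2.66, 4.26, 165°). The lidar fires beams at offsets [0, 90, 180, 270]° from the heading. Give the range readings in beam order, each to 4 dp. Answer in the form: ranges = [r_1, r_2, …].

ranges = [1.7186, 3.3750, 0.3520, 0.7661]

beam 1: φ=0°, α=165°
  cosα=-0.9659 sinα=0.2588 | (2,4) | tMaxX 0.6833 tMaxY 2.8591 | tΔX 1.0353 tΔY 3.8637
    t=0.6833 [x] (1,4)
    t=1.7186 [x] (0,4) — stop
  → r_1 = 1.7186
beam 2: φ=90°, α=255°
  cosα=-0.2588 sinα=-0.9659 | (2,4) | tMaxX 2.5500 tMaxY 0.2692 | tΔX 3.8637 tΔY 1.0353
    t=0.2692 [y] (2,3)
    t=1.3044 [y] (2,2)
    t=2.3397 [y] (2,1)
    t=2.5500 [x] (1,1)
    t=3.3750 [y] (1,0) — stop
  → r_2 = 3.3750
beam 3: φ=180°, α=345°
  cosα=0.9659 sinα=-0.2588 | (2,4) | tMaxX 0.3520 tMaxY 1.0046 | tΔX 1.0353 tΔY 3.8637
    t=0.3520 [x] (3,4) — stop
  → r_3 = 0.3520
beam 4: φ=270°, α=75°
  cosα=0.2588 sinα=0.9659 | (2,4) | tMaxX 1.3137 tMaxY 0.7661 | tΔX 3.8637 tΔY 1.0353
    t=0.7661 [y] (2,5) — stop
  → r_4 = 0.7661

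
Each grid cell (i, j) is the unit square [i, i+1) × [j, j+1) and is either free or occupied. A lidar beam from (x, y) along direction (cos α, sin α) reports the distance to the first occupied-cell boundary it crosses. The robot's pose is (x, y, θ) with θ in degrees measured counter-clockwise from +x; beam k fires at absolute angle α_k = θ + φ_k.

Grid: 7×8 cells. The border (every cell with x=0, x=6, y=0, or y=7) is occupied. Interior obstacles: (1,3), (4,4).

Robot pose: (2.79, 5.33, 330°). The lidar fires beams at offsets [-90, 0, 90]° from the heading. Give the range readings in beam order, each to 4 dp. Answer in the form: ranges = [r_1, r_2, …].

beam 1: φ=-90°, α=240°
  dir = (cos 240°, sin 240°) = (-0.5000, -0.8660); from cell (2,5)
  next x-line at t=1.5800, next y-line at t=0.3811; Δt_x=2.0000, Δt_y=1.1547
    y: enter (2,4) at t=0.3811
    y: enter (2,3) at t=1.5358
    x: enter (1,3) at t=1.5800 ← occupied
  → r_1 = 1.5800
beam 2: φ=0°, α=330°
  dir = (cos 330°, sin 330°) = (0.8660, -0.5000); from cell (2,5)
  next x-line at t=0.2425, next y-line at t=0.6600; Δt_x=1.1547, Δt_y=2.0000
    x: enter (3,5) at t=0.2425
    y: enter (3,4) at t=0.6600
    x: enter (4,4) at t=1.3972 ← occupied
  → r_2 = 1.3972
beam 3: φ=90°, α=60°
  dir = (cos 60°, sin 60°) = (0.5000, 0.8660); from cell (2,5)
  next x-line at t=0.4200, next y-line at t=0.7736; Δt_x=2.0000, Δt_y=1.1547
    x: enter (3,5) at t=0.4200
    y: enter (3,6) at t=0.7736
    y: enter (3,7) at t=1.9283 ← occupied
  → r_3 = 1.9283

ranges = [1.5800, 1.3972, 1.9283]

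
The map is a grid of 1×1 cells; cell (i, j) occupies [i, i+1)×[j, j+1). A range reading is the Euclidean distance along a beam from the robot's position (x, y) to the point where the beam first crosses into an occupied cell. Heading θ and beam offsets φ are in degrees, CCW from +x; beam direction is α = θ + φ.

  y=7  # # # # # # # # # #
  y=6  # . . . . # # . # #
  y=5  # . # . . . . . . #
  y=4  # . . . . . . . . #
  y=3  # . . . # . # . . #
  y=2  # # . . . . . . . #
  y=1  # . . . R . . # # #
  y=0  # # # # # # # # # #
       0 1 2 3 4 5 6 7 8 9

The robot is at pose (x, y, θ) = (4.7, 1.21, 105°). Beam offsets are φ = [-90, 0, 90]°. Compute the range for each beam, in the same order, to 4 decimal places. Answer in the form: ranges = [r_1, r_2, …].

beam 1: φ=-90°, α=15°
  cosα=0.9659 sinα=0.2588 | (4,1) | tMaxX 0.3106 tMaxY 3.0523 | tΔX 1.0353 tΔY 3.8637
    t=0.3106 [x] (5,1)
    t=1.3459 [x] (6,1)
    t=2.3811 [x] (7,1) — stop
  → r_1 = 2.3811
beam 2: φ=0°, α=105°
  cosα=-0.2588 sinα=0.9659 | (4,1) | tMaxX 2.7046 tMaxY 0.8179 | tΔX 3.8637 tΔY 1.0353
    t=0.8179 [y] (4,2)
    t=1.8531 [y] (4,3) — stop
  → r_2 = 1.8531
beam 3: φ=90°, α=195°
  cosα=-0.9659 sinα=-0.2588 | (4,1) | tMaxX 0.7247 tMaxY 0.8114 | tΔX 1.0353 tΔY 3.8637
    t=0.7247 [x] (3,1)
    t=0.8114 [y] (3,0) — stop
  → r_3 = 0.8114

ranges = [2.3811, 1.8531, 0.8114]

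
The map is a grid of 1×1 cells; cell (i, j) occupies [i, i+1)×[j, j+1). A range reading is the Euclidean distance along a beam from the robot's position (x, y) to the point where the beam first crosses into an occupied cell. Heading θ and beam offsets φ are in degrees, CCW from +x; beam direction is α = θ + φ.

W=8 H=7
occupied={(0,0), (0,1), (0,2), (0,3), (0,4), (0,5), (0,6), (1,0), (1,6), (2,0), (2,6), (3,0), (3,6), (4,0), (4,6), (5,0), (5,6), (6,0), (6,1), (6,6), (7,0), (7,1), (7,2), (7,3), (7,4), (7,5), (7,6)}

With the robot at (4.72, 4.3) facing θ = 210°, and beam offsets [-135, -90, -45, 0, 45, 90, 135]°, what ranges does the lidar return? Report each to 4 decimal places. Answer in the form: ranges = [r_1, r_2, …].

ranges = [1.7600, 1.9630, 3.8512, 4.2955, 3.4164, 2.6558, 2.3604]

beam 1: φ=-135°, α=75°
  d=(0.2588,0.9659)  start (4,4)  tX=1.0818 tY=0.7247  stride 1/|dx|=3.8637 1/|dy|=1.0353
    cross y-line → (4,5), t=0.7247
    cross x-line → (5,5), t=1.0818
    cross y-line → (5,6), t=1.7600 (wall)
  → r_1 = 1.7600
beam 2: φ=-90°, α=120°
  d=(-0.5000,0.8660)  start (4,4)  tX=1.4400 tY=0.8083  stride 1/|dx|=2.0000 1/|dy|=1.1547
    cross y-line → (4,5), t=0.8083
    cross x-line → (3,5), t=1.4400
    cross y-line → (3,6), t=1.9630 (wall)
  → r_2 = 1.9630
beam 3: φ=-45°, α=165°
  d=(-0.9659,0.2588)  start (4,4)  tX=0.7454 tY=2.7046  stride 1/|dx|=1.0353 1/|dy|=3.8637
    cross x-line → (3,4), t=0.7454
    cross x-line → (2,4), t=1.7807
    cross y-line → (2,5), t=2.7046
    cross x-line → (1,5), t=2.8160
    cross x-line → (0,5), t=3.8512 (wall)
  → r_3 = 3.8512
beam 4: φ=0°, α=210°
  d=(-0.8660,-0.5000)  start (4,4)  tX=0.8314 tY=0.6000  stride 1/|dx|=1.1547 1/|dy|=2.0000
    cross y-line → (4,3), t=0.6000
    cross x-line → (3,3), t=0.8314
    cross x-line → (2,3), t=1.9861
    cross y-line → (2,2), t=2.6000
    cross x-line → (1,2), t=3.1408
    cross x-line → (0,2), t=4.2955 (wall)
  → r_4 = 4.2955
beam 5: φ=45°, α=255°
  d=(-0.2588,-0.9659)  start (4,4)  tX=2.7819 tY=0.3106  stride 1/|dx|=3.8637 1/|dy|=1.0353
    cross y-line → (4,3), t=0.3106
    cross y-line → (4,2), t=1.3459
    cross y-line → (4,1), t=2.3811
    cross x-line → (3,1), t=2.7819
    cross y-line → (3,0), t=3.4164 (wall)
  → r_5 = 3.4164
beam 6: φ=90°, α=300°
  d=(0.5000,-0.8660)  start (4,4)  tX=0.5600 tY=0.3464  stride 1/|dx|=2.0000 1/|dy|=1.1547
    cross y-line → (4,3), t=0.3464
    cross x-line → (5,3), t=0.5600
    cross y-line → (5,2), t=1.5011
    cross x-line → (6,2), t=2.5600
    cross y-line → (6,1), t=2.6558 (wall)
  → r_6 = 2.6558
beam 7: φ=135°, α=345°
  d=(0.9659,-0.2588)  start (4,4)  tX=0.2899 tY=1.1591  stride 1/|dx|=1.0353 1/|dy|=3.8637
    cross x-line → (5,4), t=0.2899
    cross y-line → (5,3), t=1.1591
    cross x-line → (6,3), t=1.3252
    cross x-line → (7,3), t=2.3604 (wall)
  → r_7 = 2.3604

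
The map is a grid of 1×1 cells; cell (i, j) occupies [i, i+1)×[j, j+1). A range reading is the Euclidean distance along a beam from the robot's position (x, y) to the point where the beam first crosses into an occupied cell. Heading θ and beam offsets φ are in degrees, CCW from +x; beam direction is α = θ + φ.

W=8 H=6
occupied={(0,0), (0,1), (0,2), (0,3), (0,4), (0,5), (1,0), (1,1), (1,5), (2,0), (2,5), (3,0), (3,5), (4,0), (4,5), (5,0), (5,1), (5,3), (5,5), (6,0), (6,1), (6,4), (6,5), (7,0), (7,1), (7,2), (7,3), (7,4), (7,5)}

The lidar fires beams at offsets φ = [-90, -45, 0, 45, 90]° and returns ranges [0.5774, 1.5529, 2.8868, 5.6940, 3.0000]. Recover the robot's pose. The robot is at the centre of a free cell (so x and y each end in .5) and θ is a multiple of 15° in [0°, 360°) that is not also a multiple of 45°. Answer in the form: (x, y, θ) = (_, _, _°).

(x, y, θ) = (1.5, 3.5, 300°)

Candidates: 19 free-cell centres × 16 headings = 304 poses. Raycast each; keep the one whose scan matches to 4 dp.
  (1.5, 3.5, 60°): beam 1 = 4.0415 ≠ 0.5774 ✗
  (4.5, 2.5, 195°): beam 1 = 2.5882 ≠ 0.5774 ✗
  (3.5, 3.5, 210°): beam 1 = 1.7321 ≠ 0.5774 ✗
  …
  (1.5, 3.5, 300°): r_1=0.5774, r_2=1.5529, r_3=2.8868, r_4=5.6940, r_5=3.0000 — all match ✓
Unique over the lattice → pose = (1.5, 3.5, 300°).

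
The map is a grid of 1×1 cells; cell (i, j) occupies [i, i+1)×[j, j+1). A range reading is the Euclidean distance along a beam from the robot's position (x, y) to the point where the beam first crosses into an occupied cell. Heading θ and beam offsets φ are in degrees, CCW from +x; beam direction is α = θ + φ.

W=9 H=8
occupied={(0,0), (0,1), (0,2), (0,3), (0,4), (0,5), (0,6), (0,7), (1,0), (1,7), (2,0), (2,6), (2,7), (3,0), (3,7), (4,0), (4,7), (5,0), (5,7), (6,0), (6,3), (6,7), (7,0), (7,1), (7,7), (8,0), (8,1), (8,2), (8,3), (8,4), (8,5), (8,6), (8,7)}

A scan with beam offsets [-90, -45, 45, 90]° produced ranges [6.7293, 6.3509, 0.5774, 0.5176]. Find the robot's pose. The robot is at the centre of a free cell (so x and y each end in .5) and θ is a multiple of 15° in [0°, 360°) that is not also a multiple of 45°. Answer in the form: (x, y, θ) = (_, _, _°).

Candidates: 39 free-cell centres × 16 headings = 624 poses. Raycast each; keep the one whose scan matches to 4 dp.
  (4.5, 3.5, 120°): beam 1 = 4.0415 ≠ 6.7293 ✗
  (4.5, 3.5, 105°): beam 1 = 1.5529 ≠ 6.7293 ✗
  (6.5, 1.5, 60°): beam 1 = 0.5774 ≠ 6.7293 ✗
  (1.5, 3.5, 15°): beam 1 = 2.5882 ≠ 6.7293 ✗
  …
  (1.5, 1.5, 105°): r_1=6.7293, r_2=6.3509, r_3=0.5774, r_4=0.5176 — all match ✓
Only this pose fits every beam.

(x, y, θ) = (1.5, 1.5, 105°)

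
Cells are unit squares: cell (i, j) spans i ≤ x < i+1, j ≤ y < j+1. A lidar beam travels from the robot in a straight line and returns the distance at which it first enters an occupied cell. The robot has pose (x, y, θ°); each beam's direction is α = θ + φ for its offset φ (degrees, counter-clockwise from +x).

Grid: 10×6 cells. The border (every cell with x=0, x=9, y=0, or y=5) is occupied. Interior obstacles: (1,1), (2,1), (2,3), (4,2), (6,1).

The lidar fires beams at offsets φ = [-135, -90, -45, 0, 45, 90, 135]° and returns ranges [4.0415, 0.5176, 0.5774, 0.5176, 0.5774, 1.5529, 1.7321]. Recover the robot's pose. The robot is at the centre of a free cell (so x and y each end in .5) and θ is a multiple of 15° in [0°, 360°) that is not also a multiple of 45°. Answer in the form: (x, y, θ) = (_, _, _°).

Candidates: 27 free-cell centres × 16 headings = 432 poses. Raycast each; keep the one whose scan matches to 4 dp.
  (3.5, 2.5, 15°): beam 1 = 1.0000 ≠ 4.0415 ✗
  (7.5, 1.5, 330°): beam 1 = 0.5176 ≠ 4.0415 ✗
  (4.5, 4.5, 240°): beam 1 = 0.5176 ≠ 4.0415 ✗
  …
  (7.5, 1.5, 255°): r_1=4.0415, r_2=0.5176, r_3=0.5774, r_4=0.5176, r_5=0.5774, r_6=1.5529, r_7=1.7321 — all match ✓
No second candidate reproduces the full scan.

(x, y, θ) = (7.5, 1.5, 255°)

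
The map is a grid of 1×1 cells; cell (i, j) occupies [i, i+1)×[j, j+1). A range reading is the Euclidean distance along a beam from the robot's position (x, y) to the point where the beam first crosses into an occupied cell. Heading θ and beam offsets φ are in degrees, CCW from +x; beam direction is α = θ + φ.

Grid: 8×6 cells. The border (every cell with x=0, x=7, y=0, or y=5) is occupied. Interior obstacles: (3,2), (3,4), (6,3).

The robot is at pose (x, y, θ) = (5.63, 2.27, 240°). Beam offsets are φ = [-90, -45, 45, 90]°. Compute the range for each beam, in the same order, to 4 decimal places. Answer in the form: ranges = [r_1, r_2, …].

beam 1: φ=-90°, α=150°
  dir = (cos 150°, sin 150°) = (-0.8660, 0.5000); from cell (5,2)
  next x-line at t=0.7275, next y-line at t=1.4600; Δt_x=1.1547, Δt_y=2.0000
    x: enter (4,2) at t=0.7275
    y: enter (4,3) at t=1.4600
    x: enter (3,3) at t=1.8822
    x: enter (2,3) at t=3.0369
    y: enter (2,4) at t=3.4600
    x: enter (1,4) at t=4.1916
    x: enter (0,4) at t=5.3463 ← occupied
  → r_1 = 5.3463
beam 2: φ=-45°, α=195°
  dir = (cos 195°, sin 195°) = (-0.9659, -0.2588); from cell (5,2)
  next x-line at t=0.6522, next y-line at t=1.0432; Δt_x=1.0353, Δt_y=3.8637
    x: enter (4,2) at t=0.6522
    y: enter (4,1) at t=1.0432
    x: enter (3,1) at t=1.6875
    x: enter (2,1) at t=2.7228
    x: enter (1,1) at t=3.7581
    x: enter (0,1) at t=4.7933 ← occupied
  → r_2 = 4.7933
beam 3: φ=45°, α=285°
  dir = (cos 285°, sin 285°) = (0.2588, -0.9659); from cell (5,2)
  next x-line at t=1.4296, next y-line at t=0.2795; Δt_x=3.8637, Δt_y=1.0353
    y: enter (5,1) at t=0.2795
    y: enter (5,0) at t=1.3148 ← occupied
  → r_3 = 1.3148
beam 4: φ=90°, α=330°
  dir = (cos 330°, sin 330°) = (0.8660, -0.5000); from cell (5,2)
  next x-line at t=0.4272, next y-line at t=0.5400; Δt_x=1.1547, Δt_y=2.0000
    x: enter (6,2) at t=0.4272
    y: enter (6,1) at t=0.5400
    x: enter (7,1) at t=1.5819 ← occupied
  → r_4 = 1.5819

ranges = [5.3463, 4.7933, 1.3148, 1.5819]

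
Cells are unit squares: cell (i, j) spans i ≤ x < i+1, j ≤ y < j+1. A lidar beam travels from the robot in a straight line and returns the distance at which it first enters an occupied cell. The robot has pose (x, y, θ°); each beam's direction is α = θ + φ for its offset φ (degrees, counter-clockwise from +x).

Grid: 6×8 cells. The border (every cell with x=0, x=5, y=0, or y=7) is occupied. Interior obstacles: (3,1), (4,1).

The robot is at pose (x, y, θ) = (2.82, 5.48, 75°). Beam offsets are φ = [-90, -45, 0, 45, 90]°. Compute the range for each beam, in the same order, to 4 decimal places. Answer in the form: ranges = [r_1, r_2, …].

ranges = [2.2569, 2.5172, 1.5736, 1.7551, 1.8842]

beam 1: φ=-90°, α=345°
  cosα=0.9659 sinα=-0.2588 | (2,5) | tMaxX 0.1863 tMaxY 1.8546 | tΔX 1.0353 tΔY 3.8637
    t=0.1863 [x] (3,5)
    t=1.2216 [x] (4,5)
    t=1.8546 [y] (4,4)
    t=2.2569 [x] (5,4) — stop
  → r_1 = 2.2569
beam 2: φ=-45°, α=30°
  cosα=0.8660 sinα=0.5000 | (2,5) | tMaxX 0.2078 tMaxY 1.0400 | tΔX 1.1547 tΔY 2.0000
    t=0.2078 [x] (3,5)
    t=1.0400 [y] (3,6)
    t=1.3625 [x] (4,6)
    t=2.5172 [x] (5,6) — stop
  → r_2 = 2.5172
beam 3: φ=0°, α=75°
  cosα=0.2588 sinα=0.9659 | (2,5) | tMaxX 0.6955 tMaxY 0.5383 | tΔX 3.8637 tΔY 1.0353
    t=0.5383 [y] (2,6)
    t=0.6955 [x] (3,6)
    t=1.5736 [y] (3,7) — stop
  → r_3 = 1.5736
beam 4: φ=45°, α=120°
  cosα=-0.5000 sinα=0.8660 | (2,5) | tMaxX 1.6400 tMaxY 0.6004 | tΔX 2.0000 tΔY 1.1547
    t=0.6004 [y] (2,6)
    t=1.6400 [x] (1,6)
    t=1.7551 [y] (1,7) — stop
  → r_4 = 1.7551
beam 5: φ=90°, α=165°
  cosα=-0.9659 sinα=0.2588 | (2,5) | tMaxX 0.8489 tMaxY 2.0091 | tΔX 1.0353 tΔY 3.8637
    t=0.8489 [x] (1,5)
    t=1.8842 [x] (0,5) — stop
  → r_5 = 1.8842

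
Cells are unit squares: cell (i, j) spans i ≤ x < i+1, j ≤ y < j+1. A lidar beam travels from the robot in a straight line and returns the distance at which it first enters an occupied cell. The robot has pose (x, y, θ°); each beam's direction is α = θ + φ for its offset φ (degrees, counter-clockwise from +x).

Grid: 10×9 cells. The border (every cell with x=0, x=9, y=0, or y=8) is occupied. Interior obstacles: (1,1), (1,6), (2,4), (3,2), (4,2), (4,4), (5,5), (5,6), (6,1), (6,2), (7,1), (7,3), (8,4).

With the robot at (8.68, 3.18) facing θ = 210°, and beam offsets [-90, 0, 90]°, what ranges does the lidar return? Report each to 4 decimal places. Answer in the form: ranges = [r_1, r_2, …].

beam 1: φ=-90°, α=120°
  dir = (cos 120°, sin 120°) = (-0.5000, 0.8660); from cell (8,3)
  next x-line at t=1.3600, next y-line at t=0.9469; Δt_x=2.0000, Δt_y=1.1547
    y: enter (8,4) at t=0.9469 ← occupied
  → r_1 = 0.9469
beam 2: φ=0°, α=210°
  dir = (cos 210°, sin 210°) = (-0.8660, -0.5000); from cell (8,3)
  next x-line at t=0.7852, next y-line at t=0.3600; Δt_x=1.1547, Δt_y=2.0000
    y: enter (8,2) at t=0.3600
    x: enter (7,2) at t=0.7852
    x: enter (6,2) at t=1.9399 ← occupied
  → r_2 = 1.9399
beam 3: φ=90°, α=300°
  dir = (cos 300°, sin 300°) = (0.5000, -0.8660); from cell (8,3)
  next x-line at t=0.6400, next y-line at t=0.2078; Δt_x=2.0000, Δt_y=1.1547
    y: enter (8,2) at t=0.2078
    x: enter (9,2) at t=0.6400 ← occupied
  → r_3 = 0.6400

ranges = [0.9469, 1.9399, 0.6400]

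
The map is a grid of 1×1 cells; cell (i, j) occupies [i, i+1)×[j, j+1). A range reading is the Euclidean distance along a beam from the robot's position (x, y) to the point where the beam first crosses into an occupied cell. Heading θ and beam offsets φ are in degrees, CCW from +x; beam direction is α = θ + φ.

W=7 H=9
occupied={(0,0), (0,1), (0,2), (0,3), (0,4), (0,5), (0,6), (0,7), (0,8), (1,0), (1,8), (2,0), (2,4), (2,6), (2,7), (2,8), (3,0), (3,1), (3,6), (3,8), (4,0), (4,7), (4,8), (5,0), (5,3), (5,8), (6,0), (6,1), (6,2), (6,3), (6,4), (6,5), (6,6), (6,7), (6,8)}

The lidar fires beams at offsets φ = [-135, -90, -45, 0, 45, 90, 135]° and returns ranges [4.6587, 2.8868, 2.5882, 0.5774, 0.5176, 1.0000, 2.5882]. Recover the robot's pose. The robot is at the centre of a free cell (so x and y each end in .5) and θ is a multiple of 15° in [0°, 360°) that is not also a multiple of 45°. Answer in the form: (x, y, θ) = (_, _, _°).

The pose lattice has 28·16 = 448 candidates. Test each by forward raycasting.
  (5.5, 4.5, 75°): beam 1 = 0.5774 ≠ 4.6587 ✗
  (4.5, 5.5, 75°): beam 1 = 1.7321 ≠ 4.6587 ✗
  (4.5, 3.5, 195°): beam 1 = 3.0000 ≠ 4.6587 ✗
  …
  (3.5, 5.5, 60°): r_1=4.6587, r_2=2.8868, r_3=2.5882, r_4=0.5774, r_5=0.5176, r_6=1.0000, r_7=2.5882 — all match ✓
No second candidate reproduces the full scan.

(x, y, θ) = (3.5, 5.5, 60°)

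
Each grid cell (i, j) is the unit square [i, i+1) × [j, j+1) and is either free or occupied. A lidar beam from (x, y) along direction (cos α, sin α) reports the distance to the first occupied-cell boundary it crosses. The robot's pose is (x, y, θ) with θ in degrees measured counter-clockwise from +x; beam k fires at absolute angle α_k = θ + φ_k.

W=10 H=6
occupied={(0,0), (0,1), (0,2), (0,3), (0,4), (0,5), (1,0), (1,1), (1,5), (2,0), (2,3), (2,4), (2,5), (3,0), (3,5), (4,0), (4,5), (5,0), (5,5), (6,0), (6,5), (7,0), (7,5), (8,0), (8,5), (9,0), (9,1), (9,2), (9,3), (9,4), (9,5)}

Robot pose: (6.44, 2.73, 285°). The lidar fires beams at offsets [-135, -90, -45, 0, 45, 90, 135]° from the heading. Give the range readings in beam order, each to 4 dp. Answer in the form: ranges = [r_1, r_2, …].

ranges = [3.9722, 4.5966, 1.9976, 1.7910, 2.9560, 2.6503, 2.6212]

beam 1: φ=-135°, α=150°
  cosα=-0.8660 sinα=0.5000 | (6,2) | tMaxX 0.5081 tMaxY 0.5400 | tΔX 1.1547 tΔY 2.0000
    t=0.5081 [x] (5,2)
    t=0.5400 [y] (5,3)
    t=1.6628 [x] (4,3)
    t=2.5400 [y] (4,4)
    t=2.8175 [x] (3,4)
    t=3.9722 [x] (2,4) — stop
  → r_1 = 3.9722
beam 2: φ=-90°, α=195°
  cosα=-0.9659 sinα=-0.2588 | (6,2) | tMaxX 0.4555 tMaxY 2.8205 | tΔX 1.0353 tΔY 3.8637
    t=0.4555 [x] (5,2)
    t=1.4908 [x] (4,2)
    t=2.5261 [x] (3,2)
    t=2.8205 [y] (3,1)
    t=3.5614 [x] (2,1)
    t=4.5966 [x] (1,1) — stop
  → r_2 = 4.5966
beam 3: φ=-45°, α=240°
  cosα=-0.5000 sinα=-0.8660 | (6,2) | tMaxX 0.8800 tMaxY 0.8429 | tΔX 2.0000 tΔY 1.1547
    t=0.8429 [y] (6,1)
    t=0.8800 [x] (5,1)
    t=1.9976 [y] (5,0) — stop
  → r_3 = 1.9976
beam 4: φ=0°, α=285°
  cosα=0.2588 sinα=-0.9659 | (6,2) | tMaxX 2.1637 tMaxY 0.7558 | tΔX 3.8637 tΔY 1.0353
    t=0.7558 [y] (6,1)
    t=1.7910 [y] (6,0) — stop
  → r_4 = 1.7910
beam 5: φ=45°, α=330°
  cosα=0.8660 sinα=-0.5000 | (6,2) | tMaxX 0.6466 tMaxY 1.4600 | tΔX 1.1547 tΔY 2.0000
    t=0.6466 [x] (7,2)
    t=1.4600 [y] (7,1)
    t=1.8013 [x] (8,1)
    t=2.9560 [x] (9,1) — stop
  → r_5 = 2.9560
beam 6: φ=90°, α=15°
  cosα=0.9659 sinα=0.2588 | (6,2) | tMaxX 0.5798 tMaxY 1.0432 | tΔX 1.0353 tΔY 3.8637
    t=0.5798 [x] (7,2)
    t=1.0432 [y] (7,3)
    t=1.6150 [x] (8,3)
    t=2.6503 [x] (9,3) — stop
  → r_6 = 2.6503
beam 7: φ=135°, α=60°
  cosα=0.5000 sinα=0.8660 | (6,2) | tMaxX 1.1200 tMaxY 0.3118 | tΔX 2.0000 tΔY 1.1547
    t=0.3118 [y] (6,3)
    t=1.1200 [x] (7,3)
    t=1.4665 [y] (7,4)
    t=2.6212 [y] (7,5) — stop
  → r_7 = 2.6212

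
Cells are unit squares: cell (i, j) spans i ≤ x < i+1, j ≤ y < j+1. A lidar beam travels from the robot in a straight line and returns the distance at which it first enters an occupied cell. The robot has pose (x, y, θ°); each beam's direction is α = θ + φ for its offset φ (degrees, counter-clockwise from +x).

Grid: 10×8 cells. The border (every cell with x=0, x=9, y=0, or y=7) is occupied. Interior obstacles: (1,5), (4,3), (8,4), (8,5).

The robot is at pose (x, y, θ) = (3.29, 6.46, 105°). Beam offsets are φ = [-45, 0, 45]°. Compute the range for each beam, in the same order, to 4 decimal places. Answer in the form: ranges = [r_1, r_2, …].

beam 1: φ=-45°, α=60°
  cosα=0.5000 sinα=0.8660 | (3,6) | tMaxX 1.4200 tMaxY 0.6235 | tΔX 2.0000 tΔY 1.1547
    t=0.6235 [y] (3,7) — stop
  → r_1 = 0.6235
beam 2: φ=0°, α=105°
  cosα=-0.2588 sinα=0.9659 | (3,6) | tMaxX 1.1205 tMaxY 0.5590 | tΔX 3.8637 tΔY 1.0353
    t=0.5590 [y] (3,7) — stop
  → r_2 = 0.5590
beam 3: φ=45°, α=150°
  cosα=-0.8660 sinα=0.5000 | (3,6) | tMaxX 0.3349 tMaxY 1.0800 | tΔX 1.1547 tΔY 2.0000
    t=0.3349 [x] (2,6)
    t=1.0800 [y] (2,7) — stop
  → r_3 = 1.0800

ranges = [0.6235, 0.5590, 1.0800]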